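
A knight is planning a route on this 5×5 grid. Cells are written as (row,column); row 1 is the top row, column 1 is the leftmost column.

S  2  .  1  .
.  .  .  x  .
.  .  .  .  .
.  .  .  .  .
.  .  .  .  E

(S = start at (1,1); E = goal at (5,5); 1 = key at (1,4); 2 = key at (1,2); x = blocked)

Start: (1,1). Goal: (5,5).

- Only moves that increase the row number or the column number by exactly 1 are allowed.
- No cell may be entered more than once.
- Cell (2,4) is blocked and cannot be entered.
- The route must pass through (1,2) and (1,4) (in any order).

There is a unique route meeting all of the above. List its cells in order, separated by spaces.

(1,1) (1,2) (1,3) (1,4) (1,5) (2,5) (3,5) (4,5) (5,5)

Moves only go right or down, so the column and row indices never decrease.
Route from (1,1): right 4 to (1,5), down 4 to (5,5) — 8 moves in all.
Check: all required cells visited.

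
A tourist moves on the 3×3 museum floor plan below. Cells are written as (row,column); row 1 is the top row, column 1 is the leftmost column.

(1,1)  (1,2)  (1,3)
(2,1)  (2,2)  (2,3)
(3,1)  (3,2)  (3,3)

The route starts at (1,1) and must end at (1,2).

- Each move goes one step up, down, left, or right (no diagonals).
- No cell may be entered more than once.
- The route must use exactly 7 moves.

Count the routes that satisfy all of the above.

4

Need simple routes of exactly 7 moves from (1,1) to (1,2) (Manhattan distance 1, so 3 moves are spent on a detour and 3 undoing it).
Enumerating: (1,1) (2,1) (3,1) (3,2) (2,2) (2,3) (1,3) (1,2) | (1,1) (2,1) (3,1) (3,2) (3,3) (2,3) (1,3) (1,2) | (1,1) (2,1) (3,1) (3,2) (3,3) (2,3) (2,2) (1,2) | (1,1) (2,1) (2,2) (3,2) (3,3) (2,3) (1,3) (1,2).
That gives 4 routes.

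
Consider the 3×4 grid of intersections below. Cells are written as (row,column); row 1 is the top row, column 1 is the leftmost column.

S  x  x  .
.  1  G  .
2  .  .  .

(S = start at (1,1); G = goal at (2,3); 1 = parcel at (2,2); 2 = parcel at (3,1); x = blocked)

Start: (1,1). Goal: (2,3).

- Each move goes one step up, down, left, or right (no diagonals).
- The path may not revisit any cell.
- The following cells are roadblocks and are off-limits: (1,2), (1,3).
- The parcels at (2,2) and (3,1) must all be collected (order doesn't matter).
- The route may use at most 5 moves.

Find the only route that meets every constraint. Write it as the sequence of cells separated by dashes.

Any route must reach (2,2) and (3,1) and still end at (2,3) within 5 moves, so the order of the required stops is forced.
Route from (1,1): down 2 to (3,1), right 1 to (3,2), up 1 to (2,2), right 1 to (2,3) — 5 moves in all.
Check: all required cells visited; 5 ≤ 5 moves.

(1,1) - (2,1) - (3,1) - (3,2) - (2,2) - (2,3)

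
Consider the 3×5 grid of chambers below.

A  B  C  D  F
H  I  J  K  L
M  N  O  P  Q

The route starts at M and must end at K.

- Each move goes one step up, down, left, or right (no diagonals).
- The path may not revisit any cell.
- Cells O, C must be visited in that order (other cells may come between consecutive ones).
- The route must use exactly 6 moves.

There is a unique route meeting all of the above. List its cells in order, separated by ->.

The waypoints must appear in the order O, C, with no cell reused.
Route from M: 2× right (reaching O), 2× up (reaching C), right to D, down to K — 6 moves in all.
Check: order respected (O at step 2, C at step 4); 6 moves as required.

M -> N -> O -> J -> C -> D -> K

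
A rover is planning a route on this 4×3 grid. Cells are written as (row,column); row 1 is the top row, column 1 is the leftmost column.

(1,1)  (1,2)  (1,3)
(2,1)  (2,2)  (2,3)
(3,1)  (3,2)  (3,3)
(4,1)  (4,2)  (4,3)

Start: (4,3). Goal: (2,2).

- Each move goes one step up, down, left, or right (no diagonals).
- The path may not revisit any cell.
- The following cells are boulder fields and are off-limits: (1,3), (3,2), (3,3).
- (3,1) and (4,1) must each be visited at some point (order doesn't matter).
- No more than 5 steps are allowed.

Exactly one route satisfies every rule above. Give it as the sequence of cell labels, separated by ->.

(4,3) -> (4,2) -> (4,1) -> (3,1) -> (2,1) -> (2,2)

The budget equals the shortest possible length, so every move has to be on a shortest route through the required cells.
Route from (4,3): 2× left (reaching (4,1)), 2× up (reaching (2,1)), right to (2,2) — 5 moves in all.
Check: all required cells visited; 5 ≤ 5 moves.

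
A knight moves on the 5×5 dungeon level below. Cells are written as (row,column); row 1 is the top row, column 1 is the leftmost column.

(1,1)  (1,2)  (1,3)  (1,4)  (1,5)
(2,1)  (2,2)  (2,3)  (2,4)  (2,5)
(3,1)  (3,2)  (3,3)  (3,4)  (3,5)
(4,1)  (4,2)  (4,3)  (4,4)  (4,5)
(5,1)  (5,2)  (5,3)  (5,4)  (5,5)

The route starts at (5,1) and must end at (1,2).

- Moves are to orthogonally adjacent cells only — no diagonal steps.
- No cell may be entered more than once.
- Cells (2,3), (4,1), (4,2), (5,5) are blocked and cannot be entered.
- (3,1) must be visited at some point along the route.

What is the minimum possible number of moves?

9

Any route passes through (3,1) somewhere between (5,1) and (1,2). Summing Manhattan distances along the two legs ((5,1) → (3,1) → (1,2)) gives a lower bound of 2 + 3 = 5 moves.
That bound ignores the blocked cells. Measuring each leg by the fewest moves that actually steer around them ((5,1)→(3,1): 6; (3,1)→(1,2): 3) raises the lower bound to 9.
A route of 9 moves exists: (5,1) → (5,2) → (5,3) → (4,3) → (3,3) → (3,2) → (3,1) → (2,1) → (1,1) → (1,2).
Since 9 matches that lower bound, it is optimal.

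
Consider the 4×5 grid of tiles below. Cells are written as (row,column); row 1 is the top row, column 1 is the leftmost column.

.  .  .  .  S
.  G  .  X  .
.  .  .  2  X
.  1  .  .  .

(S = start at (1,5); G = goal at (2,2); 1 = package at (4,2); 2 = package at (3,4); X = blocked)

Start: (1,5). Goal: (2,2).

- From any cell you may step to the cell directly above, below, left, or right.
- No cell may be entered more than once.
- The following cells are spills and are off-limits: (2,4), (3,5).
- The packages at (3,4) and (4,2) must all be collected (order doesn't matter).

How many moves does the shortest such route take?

10

Any route passes through (3,4) and (4,2) in some order between (1,5) and (2,2). Summing Manhattan distances along each leg and taking the cheapest ordering ((1,5) → (3,4) → (4,2) → (2,2)) gives a lower bound of 3 + 3 + 2 = 8 moves.
That bound ignores the blocked cells. Measuring each leg by the fewest moves that actually steer around them ((1,5)→(3,4): 5; (3,4)→(4,2): 3; (4,2)→(2,2): 2) raises the lower bound to 10.
A route of 10 moves exists: (1,5) → (1,4) → (1,3) → (2,3) → (3,3) → (3,4) → (4,4) → (4,3) → (4,2) → (3,2) → (2,2).
Since 10 matches that lower bound, it is optimal.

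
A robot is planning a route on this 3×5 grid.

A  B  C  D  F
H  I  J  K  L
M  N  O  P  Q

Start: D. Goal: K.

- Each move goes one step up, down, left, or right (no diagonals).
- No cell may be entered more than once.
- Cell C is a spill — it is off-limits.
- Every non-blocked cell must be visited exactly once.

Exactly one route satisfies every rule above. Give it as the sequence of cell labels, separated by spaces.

D F L Q P O N M H A B I J K

Need to visit all 14 open cells exactly once, starting at D and ending at K.
Cell M has only two open neighbours (H and N), so the path must pass straight through it: one of those is the cell it's entered from and the other is where it exits.
Route from D: right to F, 2× down (reaching Q), 4× left (reaching M), 2× up (reaching A), right to B, down to I, 2× right (reaching K) — 13 moves in all.
Check: all 14 open cells covered.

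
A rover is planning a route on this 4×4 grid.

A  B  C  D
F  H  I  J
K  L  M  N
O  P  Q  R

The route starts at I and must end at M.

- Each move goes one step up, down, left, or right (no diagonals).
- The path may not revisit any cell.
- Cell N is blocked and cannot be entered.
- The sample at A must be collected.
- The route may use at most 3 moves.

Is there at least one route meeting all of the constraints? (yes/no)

Even ignoring the no-revisit rule, getting from I to M via A needs at least 3 + 4 = 7 moves (Manhattan distance per leg), which exceeds the 3-move limit.

no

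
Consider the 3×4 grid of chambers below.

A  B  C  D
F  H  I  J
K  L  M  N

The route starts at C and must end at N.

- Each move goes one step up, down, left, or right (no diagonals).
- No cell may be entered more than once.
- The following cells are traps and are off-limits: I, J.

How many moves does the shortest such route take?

5

The Manhattan distance from C to N is |1−3| + |3−4| = 3, so at least 3 moves are needed.
That bound ignores the blocked cells. Measuring each leg by the fewest moves that actually steer around them (C→N: 5) raises the lower bound to 5.
A route of 5 moves exists: C → B → H → L → M → N.
Since 5 matches that lower bound, it is optimal.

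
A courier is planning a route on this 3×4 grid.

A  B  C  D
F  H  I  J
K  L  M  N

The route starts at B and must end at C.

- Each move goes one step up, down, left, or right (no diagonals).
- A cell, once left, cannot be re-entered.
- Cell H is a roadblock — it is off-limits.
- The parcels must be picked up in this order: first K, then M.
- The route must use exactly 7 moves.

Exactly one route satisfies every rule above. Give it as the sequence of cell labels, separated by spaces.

The waypoints must appear in the order K, M, with no cell reused.
Route from B: left to A, 2× down (reaching K), 2× right (reaching M), 2× up (reaching C) — 7 moves in all.
Check: order respected (K at step 3, M at step 5); 7 moves as required.

B A F K L M I C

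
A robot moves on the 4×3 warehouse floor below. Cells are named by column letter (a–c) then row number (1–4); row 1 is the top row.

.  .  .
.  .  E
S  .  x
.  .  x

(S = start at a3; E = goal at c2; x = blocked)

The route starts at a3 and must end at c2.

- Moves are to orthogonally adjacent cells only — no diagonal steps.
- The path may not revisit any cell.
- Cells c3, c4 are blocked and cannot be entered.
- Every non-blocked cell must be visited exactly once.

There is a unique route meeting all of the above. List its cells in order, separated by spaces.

a3 a4 b4 b3 b2 a2 a1 b1 c1 c2

Need to visit all 10 open cells exactly once, starting at a3 and ending at c2.
Cell a1 has only two open neighbours (a2 and b1), so the path must pass straight through it: one of those is the cell it's entered from and the other is where it exits.
Route from a3: down 1 to a4, right 1 to b4, up 2 to b2, left 1 to a2, up 1 to a1, right 2 to c1, down 1 to c2 — 9 moves in all.
Check: all 10 open cells covered.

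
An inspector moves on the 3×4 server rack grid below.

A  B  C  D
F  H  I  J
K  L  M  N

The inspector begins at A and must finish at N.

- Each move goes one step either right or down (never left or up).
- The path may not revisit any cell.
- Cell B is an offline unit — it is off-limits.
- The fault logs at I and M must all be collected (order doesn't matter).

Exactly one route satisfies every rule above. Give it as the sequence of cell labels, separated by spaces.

Moves only go right or down, so the column and row indices never decrease.
Route from A: down to F, 2× right (reaching I), down to M, right to N — 5 moves in all.
Check: all required cells visited.

A F H I M N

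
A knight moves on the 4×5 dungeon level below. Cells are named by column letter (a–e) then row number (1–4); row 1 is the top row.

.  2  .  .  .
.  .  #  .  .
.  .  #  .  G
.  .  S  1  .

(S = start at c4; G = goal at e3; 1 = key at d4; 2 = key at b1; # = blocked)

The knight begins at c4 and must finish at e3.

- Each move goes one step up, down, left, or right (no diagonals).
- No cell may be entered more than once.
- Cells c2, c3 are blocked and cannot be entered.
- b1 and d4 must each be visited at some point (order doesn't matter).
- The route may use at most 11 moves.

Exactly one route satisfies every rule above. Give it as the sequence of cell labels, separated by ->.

Any route must reach b1 and d4 and still end at e3 within 11 moves, so the order of the required stops is forced.
Route from c4: left to b4, 3× up (reaching b1), 2× right (reaching d1), 3× down (reaching d4), right to e4, up to e3 — 11 moves in all.
Check: all required cells visited; 11 ≤ 11 moves.

c4 -> b4 -> b3 -> b2 -> b1 -> c1 -> d1 -> d2 -> d3 -> d4 -> e4 -> e3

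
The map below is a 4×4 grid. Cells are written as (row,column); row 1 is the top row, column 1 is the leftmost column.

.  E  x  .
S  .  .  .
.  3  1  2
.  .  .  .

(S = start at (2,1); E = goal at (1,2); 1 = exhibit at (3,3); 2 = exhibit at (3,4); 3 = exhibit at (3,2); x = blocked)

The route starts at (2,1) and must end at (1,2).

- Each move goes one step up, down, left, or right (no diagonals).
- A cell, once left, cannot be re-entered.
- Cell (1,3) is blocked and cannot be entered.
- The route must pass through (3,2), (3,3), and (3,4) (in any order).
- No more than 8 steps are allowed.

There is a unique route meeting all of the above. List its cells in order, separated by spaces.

(2,1) (3,1) (3,2) (3,3) (3,4) (2,4) (2,3) (2,2) (1,2)

The budget equals the shortest possible length, so every move has to be on a shortest route through the required cells.
Route from (2,1): down 1 to (3,1), right 3 to (3,4), up 1 to (2,4), left 2 to (2,2), up 1 to (1,2) — 8 moves in all.
Check: all required cells visited; 8 ≤ 8 moves.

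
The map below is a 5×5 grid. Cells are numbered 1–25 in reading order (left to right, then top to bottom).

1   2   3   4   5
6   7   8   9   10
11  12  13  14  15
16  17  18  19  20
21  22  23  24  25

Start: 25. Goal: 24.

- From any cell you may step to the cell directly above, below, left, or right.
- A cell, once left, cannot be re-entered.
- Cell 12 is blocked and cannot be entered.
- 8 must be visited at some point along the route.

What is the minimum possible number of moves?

Any route passes through 8 somewhere between 25 and 24. Summing Manhattan distances along the two legs (25 → 8 → 24) gives a lower bound of 5 + 4 = 9 moves.
A route of 9 moves achieves this: 25 → 20 → 15 → 10 → 9 → 8 → 13 → 18 → 23 → 24.
Since 9 matches the lower bound, it is optimal.

9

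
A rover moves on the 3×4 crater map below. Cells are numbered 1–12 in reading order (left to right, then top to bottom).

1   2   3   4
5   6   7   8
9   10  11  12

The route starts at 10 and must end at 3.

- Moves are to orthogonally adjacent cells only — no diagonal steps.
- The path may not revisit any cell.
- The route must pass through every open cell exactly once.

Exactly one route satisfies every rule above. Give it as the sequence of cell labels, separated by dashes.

Need to visit all 12 open cells exactly once, starting at 10 and ending at 3.
Route from 10: left to 9, 2× up (reaching 1), right to 2, down to 6, right to 7, down to 11, right to 12, 2× up (reaching 4), left to 3 — 11 moves in all.
Check: all 12 open cells covered.

10 - 9 - 5 - 1 - 2 - 6 - 7 - 11 - 12 - 8 - 4 - 3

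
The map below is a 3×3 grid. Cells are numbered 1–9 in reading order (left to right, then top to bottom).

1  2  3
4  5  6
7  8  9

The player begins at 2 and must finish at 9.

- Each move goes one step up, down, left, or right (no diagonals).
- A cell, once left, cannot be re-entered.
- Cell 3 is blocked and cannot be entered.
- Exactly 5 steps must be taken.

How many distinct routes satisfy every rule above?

Need simple routes of exactly 5 moves from 2 to 9 (Manhattan distance 3, so 1 moves are spent on a detour and 1 undoing it).
Enumerating: 2 5 4 7 8 9 | 2 1 4 7 8 9 | 2 1 4 5 8 9 | 2 1 4 5 6 9.
That gives 4 routes.

4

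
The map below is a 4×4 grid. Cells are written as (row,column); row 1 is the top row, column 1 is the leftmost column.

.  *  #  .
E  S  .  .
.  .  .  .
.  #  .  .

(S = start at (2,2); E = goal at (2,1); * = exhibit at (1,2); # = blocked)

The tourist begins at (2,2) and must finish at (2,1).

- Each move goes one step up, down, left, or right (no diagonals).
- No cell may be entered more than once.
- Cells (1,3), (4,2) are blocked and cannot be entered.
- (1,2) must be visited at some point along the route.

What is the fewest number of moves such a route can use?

3

Any route passes through (1,2) somewhere between (2,2) and (2,1). Summing Manhattan distances along the two legs ((2,2) → (1,2) → (2,1)) gives a lower bound of 1 + 2 = 3 moves.
A route of 3 moves achieves this: (2,2) → (1,2) → (1,1) → (2,1).
Since 3 matches the lower bound, it is optimal.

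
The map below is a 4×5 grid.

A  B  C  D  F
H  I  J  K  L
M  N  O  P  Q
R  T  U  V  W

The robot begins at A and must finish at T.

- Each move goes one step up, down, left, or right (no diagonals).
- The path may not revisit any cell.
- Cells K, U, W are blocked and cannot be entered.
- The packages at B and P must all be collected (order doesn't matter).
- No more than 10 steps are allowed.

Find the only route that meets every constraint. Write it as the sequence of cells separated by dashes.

The budget equals the shortest possible length, so every move has to be on a shortest route through the required cells.
Route from A: right 4 to F, down 2 to Q, left 3 to N, down 1 to T — 10 moves in all.
Check: all required cells visited; 10 ≤ 10 moves.

A - B - C - D - F - L - Q - P - O - N - T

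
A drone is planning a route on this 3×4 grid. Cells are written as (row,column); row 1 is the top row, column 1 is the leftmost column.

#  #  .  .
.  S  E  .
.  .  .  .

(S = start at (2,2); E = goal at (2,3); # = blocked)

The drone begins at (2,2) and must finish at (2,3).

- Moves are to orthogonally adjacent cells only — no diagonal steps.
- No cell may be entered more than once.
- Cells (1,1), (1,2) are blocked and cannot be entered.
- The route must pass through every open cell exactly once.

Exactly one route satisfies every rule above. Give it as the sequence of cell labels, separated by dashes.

Need to visit all 10 open cells exactly once, starting at (2,2) and ending at (2,3).
Route from (2,2): left to (2,1), down to (3,1), 3× right (reaching (3,4)), 2× up (reaching (1,4)), left to (1,3), down to (2,3) — 9 moves in all.
Check: all 10 open cells covered.

(2,2) - (2,1) - (3,1) - (3,2) - (3,3) - (3,4) - (2,4) - (1,4) - (1,3) - (2,3)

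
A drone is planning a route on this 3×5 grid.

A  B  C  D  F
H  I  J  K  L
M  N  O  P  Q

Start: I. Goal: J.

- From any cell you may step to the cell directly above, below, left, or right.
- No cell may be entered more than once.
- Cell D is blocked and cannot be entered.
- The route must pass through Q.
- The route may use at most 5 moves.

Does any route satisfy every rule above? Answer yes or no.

Even ignoring the no-revisit rule, getting from I to J via Q needs at least 4 + 3 = 7 moves (Manhattan distance per leg), which exceeds the 5-move limit.

no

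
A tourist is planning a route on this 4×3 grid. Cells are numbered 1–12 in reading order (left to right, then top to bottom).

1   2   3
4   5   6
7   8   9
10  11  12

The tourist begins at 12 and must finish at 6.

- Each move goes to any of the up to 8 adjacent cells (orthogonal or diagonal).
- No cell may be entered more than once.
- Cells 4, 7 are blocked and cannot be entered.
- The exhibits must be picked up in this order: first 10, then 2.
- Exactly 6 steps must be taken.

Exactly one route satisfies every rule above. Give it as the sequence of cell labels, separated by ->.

The waypoints must appear in the order 10, 2, with no cell reused.
Route from 12: 2× left (reaching 10), up-right to 8, 2× up (reaching 2), down-right to 6 — 6 moves in all.
Check: order respected (10 at step 2, 2 at step 5); 6 moves as required.

12 -> 11 -> 10 -> 8 -> 5 -> 2 -> 6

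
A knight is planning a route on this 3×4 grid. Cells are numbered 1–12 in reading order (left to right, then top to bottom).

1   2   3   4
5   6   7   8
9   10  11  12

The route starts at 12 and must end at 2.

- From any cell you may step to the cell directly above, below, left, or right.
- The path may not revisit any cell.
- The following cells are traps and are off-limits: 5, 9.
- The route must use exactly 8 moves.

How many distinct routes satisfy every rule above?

Need simple routes of exactly 8 moves from 12 to 2 (Manhattan distance 4, so 2 moves are spent on a detour and 2 undoing it).
Enumerating: 12 8 4 3 7 11 10 6 2 | 12 11 10 6 7 8 4 3 2.
That gives 2 routes.

2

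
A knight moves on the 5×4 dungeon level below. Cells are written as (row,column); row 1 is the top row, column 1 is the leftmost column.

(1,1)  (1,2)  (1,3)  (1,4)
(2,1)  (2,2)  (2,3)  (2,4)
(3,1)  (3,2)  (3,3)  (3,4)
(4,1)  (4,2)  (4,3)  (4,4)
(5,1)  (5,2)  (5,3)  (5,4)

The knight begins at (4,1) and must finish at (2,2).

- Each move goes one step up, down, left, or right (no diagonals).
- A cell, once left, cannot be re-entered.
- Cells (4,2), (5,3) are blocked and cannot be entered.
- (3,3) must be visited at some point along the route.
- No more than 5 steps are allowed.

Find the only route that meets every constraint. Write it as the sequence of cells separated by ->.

(4,1) -> (3,1) -> (3,2) -> (3,3) -> (2,3) -> (2,2)

The 5-move cap with required stops at (3,3) leaves no slack for detours.
Route from (4,1): up 1 to (3,1), right 2 to (3,3), up 1 to (2,3), left 1 to (2,2) — 5 moves in all.
Check: all required cells visited; 5 ≤ 5 moves.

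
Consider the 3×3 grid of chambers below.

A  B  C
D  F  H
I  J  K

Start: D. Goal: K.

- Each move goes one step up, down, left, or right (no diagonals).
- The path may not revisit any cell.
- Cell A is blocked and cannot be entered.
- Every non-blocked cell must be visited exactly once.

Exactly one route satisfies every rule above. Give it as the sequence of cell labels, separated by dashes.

Need to visit all 8 open cells exactly once, starting at D and ending at K.
Cell B has only two open neighbours (F and C), so the path must pass straight through it: one of those is the cell it's entered from and the other is where it exits.
Route from D: down to I, right to J, 2× up (reaching B), right to C, 2× down (reaching K) — 7 moves in all.
Check: all 8 open cells covered.

D - I - J - F - B - C - H - K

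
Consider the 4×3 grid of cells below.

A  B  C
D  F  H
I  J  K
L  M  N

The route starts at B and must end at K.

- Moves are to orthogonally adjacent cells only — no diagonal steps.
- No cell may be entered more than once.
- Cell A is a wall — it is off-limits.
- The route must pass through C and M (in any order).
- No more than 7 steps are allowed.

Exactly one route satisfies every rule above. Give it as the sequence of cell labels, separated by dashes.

B - C - H - F - J - M - N - K

Any route must reach C and M and still end at K within 7 moves, so the order of the required stops is forced.
Route from B: right to C, down to H, left to F, 2× down (reaching M), right to N, up to K — 7 moves in all.
Check: all required cells visited; 7 ≤ 7 moves.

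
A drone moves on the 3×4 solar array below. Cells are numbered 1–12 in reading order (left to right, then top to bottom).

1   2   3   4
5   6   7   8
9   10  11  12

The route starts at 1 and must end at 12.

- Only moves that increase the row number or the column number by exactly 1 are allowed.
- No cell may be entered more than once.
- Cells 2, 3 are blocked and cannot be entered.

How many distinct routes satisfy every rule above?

4

A right/down-only route from 1 to 12 makes exactly 2 down-moves and 3 right-moves in some order.
With no other constraints that would be C(5,2) = 10 routes.
Subtract routes through each blocked cell (inclusion–exclusion for overlaps): − through 2: 6 − through 3: 3 + through 2&3: 3 → 4.
That gives 4 routes.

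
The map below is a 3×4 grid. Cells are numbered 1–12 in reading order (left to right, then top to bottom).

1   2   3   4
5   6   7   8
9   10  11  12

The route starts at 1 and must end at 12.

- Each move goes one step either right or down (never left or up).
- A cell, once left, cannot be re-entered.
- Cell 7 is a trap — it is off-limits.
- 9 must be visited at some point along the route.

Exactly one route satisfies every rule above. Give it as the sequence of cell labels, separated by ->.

Moves only go right or down, so the column and row indices never decrease.
Route from 1: down 2 to 9, right 3 to 12 — 5 moves in all.
Check: all required cells visited.

1 -> 5 -> 9 -> 10 -> 11 -> 12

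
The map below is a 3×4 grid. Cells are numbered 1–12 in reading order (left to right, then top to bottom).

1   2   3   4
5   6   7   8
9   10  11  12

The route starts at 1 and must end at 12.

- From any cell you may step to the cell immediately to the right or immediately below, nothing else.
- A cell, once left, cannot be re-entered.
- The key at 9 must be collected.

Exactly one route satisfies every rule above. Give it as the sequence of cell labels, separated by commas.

1, 5, 9, 10, 11, 12

Moves only go right or down, so the column and row indices never decrease.
Route from 1: down 2 to 9, right 3 to 12 — 5 moves in all.
Check: all required cells visited.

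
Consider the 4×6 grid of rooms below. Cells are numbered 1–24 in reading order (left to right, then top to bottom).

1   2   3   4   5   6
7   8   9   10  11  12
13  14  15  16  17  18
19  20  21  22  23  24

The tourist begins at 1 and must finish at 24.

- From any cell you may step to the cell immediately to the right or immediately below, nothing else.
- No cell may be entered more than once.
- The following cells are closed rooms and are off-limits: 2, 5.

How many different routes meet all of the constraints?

21

A right/down-only route from 1 to 24 makes exactly 3 down-moves and 5 right-moves in some order.
With no other constraints that would be C(8,3) = 56 routes.
Subtract routes through each blocked cell (inclusion–exclusion for overlaps): − through 2: 35 − through 5: 4 + through 2&5: 4 → 21.
That gives 21 routes.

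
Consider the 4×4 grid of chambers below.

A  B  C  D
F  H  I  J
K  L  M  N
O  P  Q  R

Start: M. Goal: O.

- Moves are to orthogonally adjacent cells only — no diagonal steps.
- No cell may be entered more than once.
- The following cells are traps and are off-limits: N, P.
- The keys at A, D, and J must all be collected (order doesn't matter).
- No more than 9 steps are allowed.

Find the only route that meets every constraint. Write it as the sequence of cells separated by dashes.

Any route must reach A, D, and J and still end at O within 9 moves, so the order of the required stops is forced.
Route from M: up 1 to I, right 1 to J, up 1 to D, left 3 to A, down 3 to O — 9 moves in all.
Check: all required cells visited; 9 ≤ 9 moves.

M - I - J - D - C - B - A - F - K - O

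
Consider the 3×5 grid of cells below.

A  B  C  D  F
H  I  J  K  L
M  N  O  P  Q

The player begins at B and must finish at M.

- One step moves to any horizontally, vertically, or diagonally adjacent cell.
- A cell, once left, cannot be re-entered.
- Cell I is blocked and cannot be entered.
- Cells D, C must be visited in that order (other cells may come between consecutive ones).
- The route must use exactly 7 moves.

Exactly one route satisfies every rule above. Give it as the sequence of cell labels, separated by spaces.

B J D C K O N M

The waypoints must appear in the order D, C, with no cell reused.
Route from B: down-right to J, up-right to D, left to C, down-right to K, down-left to O, 2× left (reaching M) — 7 moves in all.
Check: order respected (D at step 2, C at step 3); 7 moves as required.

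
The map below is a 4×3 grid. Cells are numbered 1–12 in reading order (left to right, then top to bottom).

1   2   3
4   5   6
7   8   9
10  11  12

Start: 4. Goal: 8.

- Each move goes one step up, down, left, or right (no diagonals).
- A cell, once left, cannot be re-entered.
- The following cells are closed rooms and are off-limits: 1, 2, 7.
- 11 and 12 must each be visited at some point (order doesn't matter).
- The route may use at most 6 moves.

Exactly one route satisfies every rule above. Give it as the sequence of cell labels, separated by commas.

4, 5, 6, 9, 12, 11, 8

The 6-move cap with required stops at 11, 12 leaves no slack for detours.
Route from 4: 2× right (reaching 6), 2× down (reaching 12), left to 11, up to 8 — 6 moves in all.
Check: all required cells visited; 6 ≤ 6 moves.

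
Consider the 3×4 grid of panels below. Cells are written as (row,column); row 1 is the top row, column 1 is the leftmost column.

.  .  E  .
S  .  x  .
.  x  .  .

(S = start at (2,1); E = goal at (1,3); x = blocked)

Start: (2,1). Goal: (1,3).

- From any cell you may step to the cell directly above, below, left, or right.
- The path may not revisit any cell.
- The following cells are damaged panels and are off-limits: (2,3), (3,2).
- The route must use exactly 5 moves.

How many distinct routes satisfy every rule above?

0

Need simple routes of exactly 5 moves from (2,1) to (1,3) (Manhattan distance 3, so 1 moves are spent on a detour and 1 undoing it).
No route satisfies every constraint, so the count is 0.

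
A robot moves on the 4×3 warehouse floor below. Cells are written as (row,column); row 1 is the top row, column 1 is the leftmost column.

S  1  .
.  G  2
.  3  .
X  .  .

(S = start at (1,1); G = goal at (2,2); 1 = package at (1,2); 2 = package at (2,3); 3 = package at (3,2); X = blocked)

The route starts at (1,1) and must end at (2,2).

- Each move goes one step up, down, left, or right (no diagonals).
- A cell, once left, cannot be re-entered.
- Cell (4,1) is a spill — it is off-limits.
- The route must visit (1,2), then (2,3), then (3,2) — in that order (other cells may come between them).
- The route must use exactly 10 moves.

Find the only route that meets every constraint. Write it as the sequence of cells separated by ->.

The waypoints must appear in the order (1,2), (2,3), (3,2), with no cell reused.
Route from (1,1): right 2 to (1,3), down 3 to (4,3), left 1 to (4,2), up 1 to (3,2), left 1 to (3,1), up 1 to (2,1), right 1 to (2,2) — 10 moves in all.
Check: order respected (1 at step 1, 2 at step 3, 3 at step 7); 10 moves as required.

(1,1) -> (1,2) -> (1,3) -> (2,3) -> (3,3) -> (4,3) -> (4,2) -> (3,2) -> (3,1) -> (2,1) -> (2,2)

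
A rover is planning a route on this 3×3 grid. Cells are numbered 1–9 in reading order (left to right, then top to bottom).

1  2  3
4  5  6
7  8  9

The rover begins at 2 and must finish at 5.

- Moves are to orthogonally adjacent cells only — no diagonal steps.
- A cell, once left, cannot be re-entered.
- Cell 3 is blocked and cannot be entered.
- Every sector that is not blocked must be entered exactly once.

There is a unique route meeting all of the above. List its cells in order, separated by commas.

2, 1, 4, 7, 8, 9, 6, 5

Need to visit all 8 open cells exactly once, starting at 2 and ending at 5.
Cell 9 has only two open neighbours (6 and 8), so the path must pass straight through it: one of those is the cell it's entered from and the other is where it exits.
Route from 2: left to 1, 2× down (reaching 7), 2× right (reaching 9), up to 6, left to 5 — 7 moves in all.
Check: all 8 open cells covered.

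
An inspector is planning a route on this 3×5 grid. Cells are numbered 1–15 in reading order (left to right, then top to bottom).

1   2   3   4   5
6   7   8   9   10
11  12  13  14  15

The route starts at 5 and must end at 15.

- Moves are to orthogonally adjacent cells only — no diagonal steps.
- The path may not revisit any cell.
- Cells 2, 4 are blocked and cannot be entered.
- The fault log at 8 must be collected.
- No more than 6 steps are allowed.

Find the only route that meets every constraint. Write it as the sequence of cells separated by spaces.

5 10 9 8 13 14 15

The budget equals the shortest possible length, so every move has to be on a shortest route through the required cells.
Route from 5: down 1 to 10, left 2 to 8, down 1 to 13, right 2 to 15 — 6 moves in all.
Check: all required cells visited; 6 ≤ 6 moves.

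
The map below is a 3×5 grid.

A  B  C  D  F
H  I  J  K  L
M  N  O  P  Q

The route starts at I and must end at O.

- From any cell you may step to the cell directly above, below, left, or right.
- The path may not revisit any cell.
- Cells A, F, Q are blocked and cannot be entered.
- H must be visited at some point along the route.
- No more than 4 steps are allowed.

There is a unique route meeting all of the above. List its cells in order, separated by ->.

I -> H -> M -> N -> O

The 4-move cap with required stops at H leaves no slack for detours.
Route from I: left 1 to H, down 1 to M, right 2 to O — 4 moves in all.
Check: all required cells visited; 4 ≤ 4 moves.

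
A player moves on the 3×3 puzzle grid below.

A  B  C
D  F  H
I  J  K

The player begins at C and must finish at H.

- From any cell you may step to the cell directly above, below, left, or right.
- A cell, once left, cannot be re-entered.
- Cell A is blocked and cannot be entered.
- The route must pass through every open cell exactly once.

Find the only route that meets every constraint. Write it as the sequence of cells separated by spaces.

Need to visit all 8 open cells exactly once, starting at C and ending at H.
Cell B has only two open neighbours (F and C), so the path must pass straight through it: one of those is the cell it's entered from and the other is where it exits.
Route from C: left 1 to B, down 1 to F, left 1 to D, down 1 to I, right 2 to K, up 1 to H — 7 moves in all.
Check: all 8 open cells covered.

C B F D I J K H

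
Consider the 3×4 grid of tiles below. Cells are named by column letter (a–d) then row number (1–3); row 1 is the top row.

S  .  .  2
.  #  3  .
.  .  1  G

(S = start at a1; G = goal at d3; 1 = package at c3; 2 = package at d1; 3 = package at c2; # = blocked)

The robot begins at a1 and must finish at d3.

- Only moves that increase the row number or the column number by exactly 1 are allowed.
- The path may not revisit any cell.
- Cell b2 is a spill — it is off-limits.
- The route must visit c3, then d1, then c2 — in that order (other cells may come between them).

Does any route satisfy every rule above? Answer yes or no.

no

d1 lies above c3, so going from c3 to d1 would need an upward move — but moves only go right/down, so c3 cannot be visited before d1.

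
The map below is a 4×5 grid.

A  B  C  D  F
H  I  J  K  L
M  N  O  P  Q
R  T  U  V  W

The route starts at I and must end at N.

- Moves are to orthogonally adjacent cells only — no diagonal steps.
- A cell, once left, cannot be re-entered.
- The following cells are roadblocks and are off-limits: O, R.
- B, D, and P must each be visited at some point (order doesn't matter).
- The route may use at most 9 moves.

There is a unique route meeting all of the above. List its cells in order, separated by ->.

I -> B -> C -> D -> K -> P -> V -> U -> T -> N

The 9-move cap with required stops at B, D, P leaves no slack for detours.
Route from I: up to B, 2× right (reaching D), 3× down (reaching V), 2× left (reaching T), up to N — 9 moves in all.
Check: all required cells visited; 9 ≤ 9 moves.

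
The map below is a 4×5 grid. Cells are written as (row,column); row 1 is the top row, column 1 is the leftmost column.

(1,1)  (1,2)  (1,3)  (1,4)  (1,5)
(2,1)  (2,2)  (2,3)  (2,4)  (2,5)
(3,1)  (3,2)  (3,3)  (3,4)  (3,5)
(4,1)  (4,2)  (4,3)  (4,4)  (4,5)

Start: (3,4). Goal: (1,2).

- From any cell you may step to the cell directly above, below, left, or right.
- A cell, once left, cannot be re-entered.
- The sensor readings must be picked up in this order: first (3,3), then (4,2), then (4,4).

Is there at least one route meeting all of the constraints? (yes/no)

yes

One route that works: (3,4) → (3,3) → (3,2) → (4,2) → (4,3) → (4,4) → (4,5) → (3,5) → (2,5) → (1,5) → (1,4) → (1,3) → (1,2).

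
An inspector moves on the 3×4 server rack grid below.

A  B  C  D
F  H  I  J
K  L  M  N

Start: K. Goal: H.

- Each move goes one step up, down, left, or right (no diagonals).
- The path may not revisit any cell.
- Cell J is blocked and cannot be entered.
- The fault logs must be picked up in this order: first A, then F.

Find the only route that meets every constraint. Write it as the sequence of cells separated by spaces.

K L M I C B A F H

The waypoints must appear in the order A, F, with no cell reused.
Route from K: right 2 to M, up 2 to C, left 2 to A, down 1 to F, right 1 to H — 8 moves in all.
Check: order respected (A at step 6, F at step 7).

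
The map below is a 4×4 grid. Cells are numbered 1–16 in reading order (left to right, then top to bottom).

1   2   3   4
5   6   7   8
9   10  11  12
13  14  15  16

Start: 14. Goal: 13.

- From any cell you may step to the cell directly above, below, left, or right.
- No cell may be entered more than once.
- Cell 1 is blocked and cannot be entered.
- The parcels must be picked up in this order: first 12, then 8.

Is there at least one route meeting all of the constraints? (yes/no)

One route that works: 14 → 10 → 11 → 12 → 8 → 7 → 6 → 5 → 9 → 13.

yes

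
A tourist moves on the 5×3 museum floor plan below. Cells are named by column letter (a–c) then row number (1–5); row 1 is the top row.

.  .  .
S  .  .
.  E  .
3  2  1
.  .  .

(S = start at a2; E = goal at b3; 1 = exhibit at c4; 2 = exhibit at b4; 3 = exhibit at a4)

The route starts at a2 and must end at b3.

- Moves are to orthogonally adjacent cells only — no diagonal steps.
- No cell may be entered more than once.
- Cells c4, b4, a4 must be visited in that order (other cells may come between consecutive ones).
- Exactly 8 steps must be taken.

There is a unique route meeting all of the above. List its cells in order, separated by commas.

a2, b2, c2, c3, c4, b4, a4, a3, b3

The waypoints must appear in the order c4, b4, a4, with no cell reused.
Route from a2: right 2 to c2, down 2 to c4, left 2 to a4, up 1 to a3, right 1 to b3 — 8 moves in all.
Check: order respected (1 at step 4, 2 at step 5, 3 at step 6); 8 moves as required.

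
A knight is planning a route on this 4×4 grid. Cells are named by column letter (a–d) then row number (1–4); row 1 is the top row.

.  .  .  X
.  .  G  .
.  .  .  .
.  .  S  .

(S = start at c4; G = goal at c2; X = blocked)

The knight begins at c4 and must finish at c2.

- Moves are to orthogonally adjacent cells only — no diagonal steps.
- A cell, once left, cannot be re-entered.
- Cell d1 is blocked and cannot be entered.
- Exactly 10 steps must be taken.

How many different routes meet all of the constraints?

Need simple routes of exactly 10 moves from c4 to c2 (Manhattan distance 2, so 4 moves are spent on a detour and 4 undoing it).
Branch systematically from the start, pruning whenever the remaining move budget drops below the Manhattan distance to c2 or differs from it in parity. Grouping the completions by first move — via c3: 3; via b4: 3; via d4: 5 — and summing: 3 + 3 + 5 = 11.
That gives 11 routes.

11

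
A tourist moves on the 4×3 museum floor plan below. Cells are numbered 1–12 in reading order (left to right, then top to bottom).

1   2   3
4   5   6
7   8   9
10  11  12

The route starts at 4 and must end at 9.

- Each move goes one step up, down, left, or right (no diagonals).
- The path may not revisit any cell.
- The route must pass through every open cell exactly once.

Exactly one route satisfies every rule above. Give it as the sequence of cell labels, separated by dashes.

4 - 1 - 2 - 3 - 6 - 5 - 8 - 7 - 10 - 11 - 12 - 9

Need to visit all 12 open cells exactly once, starting at 4 and ending at 9.
Cell 3 has only two open neighbours (6 and 2), so the path must pass straight through it: one of those is the cell it's entered from and the other is where it exits.
Route from 4: up 1 to 1, right 2 to 3, down 1 to 6, left 1 to 5, down 1 to 8, left 1 to 7, down 1 to 10, right 2 to 12, up 1 to 9 — 11 moves in all.
Check: all 12 open cells covered.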